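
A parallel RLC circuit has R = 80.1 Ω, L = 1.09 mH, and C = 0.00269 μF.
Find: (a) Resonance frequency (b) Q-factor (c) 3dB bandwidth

Step 1 — Resonance: ω₀ = 1/√(LC) = 1/√(0.00109·2.69e-09) = 5.84e+05 rad/s.
Step 2 — f₀ = ω₀/(2π) = 9.295e+04 Hz.
Step 3 — Parallel Q: Q = R/(ω₀L) = 80.1/(5.84e+05·0.00109) = 0.1258.
Step 4 — Bandwidth: Δω = ω₀/Q = 4.641e+06 rad/s; BW = Δω/(2π) = 7.386e+05 Hz.

(a) f₀ = 9.295e+04 Hz  (b) Q = 0.1258  (c) BW = 7.386e+05 Hz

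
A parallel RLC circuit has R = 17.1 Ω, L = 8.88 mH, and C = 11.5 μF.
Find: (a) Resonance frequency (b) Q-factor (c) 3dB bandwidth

Step 1 — Resonance: ω₀ = 1/√(LC) = 1/√(0.00888·1.15e-05) = 3129 rad/s.
Step 2 — f₀ = ω₀/(2π) = 498 Hz.
Step 3 — Parallel Q: Q = R/(ω₀L) = 17.1/(3129·0.00888) = 0.6154.
Step 4 — Bandwidth: Δω = ω₀/Q = 5085 rad/s; BW = Δω/(2π) = 809.3 Hz.

(a) f₀ = 498 Hz  (b) Q = 0.6154  (c) BW = 809.3 Hz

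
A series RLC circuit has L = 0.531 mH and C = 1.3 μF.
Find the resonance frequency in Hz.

Step 1 — Resonance condition Im(Z)=0 gives ω₀ = 1/√(LC).
Step 2 — ω₀ = 1/√(0.000531·1.3e-06) = 3.806e+04 rad/s.
Step 3 — f₀ = ω₀/(2π) = 6058 Hz.

f₀ = 6058 Hz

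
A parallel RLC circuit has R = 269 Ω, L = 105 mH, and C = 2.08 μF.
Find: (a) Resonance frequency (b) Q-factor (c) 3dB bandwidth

Step 1 — Resonance: ω₀ = 1/√(LC) = 1/√(0.105·2.08e-06) = 2140 rad/s.
Step 2 — f₀ = ω₀/(2π) = 340.6 Hz.
Step 3 — Parallel Q: Q = R/(ω₀L) = 269/(2140·0.105) = 1.197.
Step 4 — Bandwidth: Δω = ω₀/Q = 1787 rad/s; BW = Δω/(2π) = 284.4 Hz.

(a) f₀ = 340.6 Hz  (b) Q = 1.197  (c) BW = 284.4 Hz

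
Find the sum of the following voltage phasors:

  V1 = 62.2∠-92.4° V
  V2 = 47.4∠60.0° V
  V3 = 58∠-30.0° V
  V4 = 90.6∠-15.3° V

Step 1 — Convert each phasor to rectangular form:
  V1 = 62.2·(cos(-92.4°) + j·sin(-92.4°)) = -2.605 - j62.15 V
  V2 = 47.4·(cos(60.0°) + j·sin(60.0°)) = 23.7 + j41.05 V
  V3 = 58·(cos(-30.0°) + j·sin(-30.0°)) = 50.23 - j29 V
  V4 = 90.6·(cos(-15.3°) + j·sin(-15.3°)) = 87.39 - j23.91 V
Step 2 — Sum components: V_total = 158.7 - j74 V.
Step 3 — Convert to polar: |V_total| = 175.1 V, ∠V_total = -25.0°.

V_total = 175.1∠-25.0° V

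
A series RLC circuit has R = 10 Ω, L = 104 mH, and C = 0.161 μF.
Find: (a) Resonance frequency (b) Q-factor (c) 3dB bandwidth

Step 1 — Resonance: ω₀ = 1/√(LC) = 1/√(0.104·1.61e-07) = 7728 rad/s.
Step 2 — f₀ = ω₀/(2π) = 1230 Hz.
Step 3 — Series Q: Q = ω₀L/R = 7728·0.104/10 = 80.37.
Step 4 — Bandwidth: Δω = ω₀/Q = 96.15 rad/s; BW = Δω/(2π) = 15.3 Hz.

(a) f₀ = 1230 Hz  (b) Q = 80.37  (c) BW = 15.3 Hz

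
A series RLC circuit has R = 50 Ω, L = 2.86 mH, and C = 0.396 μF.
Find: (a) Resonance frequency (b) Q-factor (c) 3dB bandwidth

Step 1 — Resonance condition Im(Z)=0 gives ω₀ = 1/√(LC).
Step 2 — ω₀ = 1/√(0.00286·3.96e-07) = 2.971e+04 rad/s.
Step 3 — f₀ = ω₀/(2π) = 4729 Hz.
Step 4 — Series Q: Q = ω₀L/R = 2.971e+04·0.00286/50 = 1.7.
Step 5 — 3dB bandwidth: Δω = ω₀/Q = 1.748e+04 rad/s; BW = Δω/(2π) = 2782 Hz.

(a) f₀ = 4729 Hz  (b) Q = 1.7  (c) BW = 2782 Hz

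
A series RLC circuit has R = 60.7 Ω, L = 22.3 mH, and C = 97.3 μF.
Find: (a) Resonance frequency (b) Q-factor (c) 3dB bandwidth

Step 1 — Resonance: ω₀ = 1/√(LC) = 1/√(0.0223·9.73e-05) = 678.9 rad/s.
Step 2 — f₀ = ω₀/(2π) = 108 Hz.
Step 3 — Series Q: Q = ω₀L/R = 678.9·0.0223/60.7 = 0.2494.
Step 4 — Bandwidth: Δω = ω₀/Q = 2722 rad/s; BW = Δω/(2π) = 433.2 Hz.

(a) f₀ = 108 Hz  (b) Q = 0.2494  (c) BW = 433.2 Hz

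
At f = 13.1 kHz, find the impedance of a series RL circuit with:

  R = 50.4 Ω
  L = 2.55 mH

Step 1 — Angular frequency: ω = 2π·f = 2π·1.31e+04 = 8.231e+04 rad/s.
Step 2 — Component impedances:
  R: Z = R = 50.4 Ω
  L: Z = jωL = j·8.231e+04·0.00255 = 0 + j209.9 Ω
Step 3 — Series combination: Z_total = R + L = 50.4 + j209.9 Ω = 215.9∠76.5° Ω.

Z = 50.4 + j209.9 Ω = 215.9∠76.5° Ω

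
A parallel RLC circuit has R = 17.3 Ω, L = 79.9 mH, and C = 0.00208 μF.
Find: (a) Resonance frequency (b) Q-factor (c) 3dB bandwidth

Step 1 — Resonance: ω₀ = 1/√(LC) = 1/√(0.0799·2.08e-09) = 7.757e+04 rad/s.
Step 2 — f₀ = ω₀/(2π) = 1.235e+04 Hz.
Step 3 — Parallel Q: Q = R/(ω₀L) = 17.3/(7.757e+04·0.0799) = 0.002791.
Step 4 — Bandwidth: Δω = ω₀/Q = 2.779e+07 rad/s; BW = Δω/(2π) = 4.423e+06 Hz.

(a) f₀ = 1.235e+04 Hz  (b) Q = 0.002791  (c) BW = 4.423e+06 Hz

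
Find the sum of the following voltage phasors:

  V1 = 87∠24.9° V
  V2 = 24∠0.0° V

Step 1 — Convert each phasor to rectangular form:
  V1 = 87·(cos(24.9°) + j·sin(24.9°)) = 78.91 + j36.63 V
  V2 = 24·(cos(0.0°) + j·sin(0.0°)) = 24 V
Step 2 — Sum components: V_total = 102.9 + j36.63 V.
Step 3 — Convert to polar: |V_total| = 109.2 V, ∠V_total = 19.6°.

V_total = 109.2∠19.6° V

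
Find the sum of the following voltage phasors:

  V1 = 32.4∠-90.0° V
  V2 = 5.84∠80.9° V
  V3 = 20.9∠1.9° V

Step 1 — Convert each phasor to rectangular form:
  V1 = 32.4·(cos(-90.0°) + j·sin(-90.0°)) = 0 - j32.4 V
  V2 = 5.84·(cos(80.9°) + j·sin(80.9°)) = 0.9236 + j5.766 V
  V3 = 20.9·(cos(1.9°) + j·sin(1.9°)) = 20.89 + j0.6929 V
Step 2 — Sum components: V_total = 21.81 - j25.94 V.
Step 3 — Convert to polar: |V_total| = 33.89 V, ∠V_total = -49.9°.

V_total = 33.89∠-49.9° V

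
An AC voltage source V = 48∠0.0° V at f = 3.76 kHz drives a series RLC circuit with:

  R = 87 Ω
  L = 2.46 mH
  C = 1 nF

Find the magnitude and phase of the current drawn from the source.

Step 1 — Angular frequency: ω = 2π·f = 2π·3760 = 2.362e+04 rad/s.
Step 2 — Component impedances:
  R: Z = R = 87 Ω
  L: Z = jωL = j·2.362e+04·0.00246 = 0 + j58.12 Ω
  C: Z = 1/(jωC) = -j/(ω·C) = 0 - j4.233e+04 Ω
Step 3 — Series combination: Z_total = R + L + C = 87 - j4.227e+04 Ω = 4.227e+04∠-89.9° Ω.
Step 4 — Source phasor: V = 48∠0.0° V = 48 V.
Step 5 — Ohm's law: I = V / Z_total = (48) / (87 - j4.227e+04) = 2.337e-06 + j0.001136 A.
Step 6 — Convert to polar: |I| = 0.001136 A, ∠I = 89.9°.

I = 0.001136∠89.9° A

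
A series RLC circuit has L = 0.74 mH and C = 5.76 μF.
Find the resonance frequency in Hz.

Step 1 — Resonance condition Im(Z)=0 gives ω₀ = 1/√(LC).
Step 2 — ω₀ = 1/√(0.00074·5.76e-06) = 1.532e+04 rad/s.
Step 3 — f₀ = ω₀/(2π) = 2438 Hz.

f₀ = 2438 Hz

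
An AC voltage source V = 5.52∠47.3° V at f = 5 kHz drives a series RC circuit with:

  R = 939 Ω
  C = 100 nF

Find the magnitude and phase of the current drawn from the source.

Step 1 — Angular frequency: ω = 2π·f = 2π·5000 = 3.142e+04 rad/s.
Step 2 — Component impedances:
  R: Z = R = 939 Ω
  C: Z = 1/(jωC) = -j/(ω·C) = 0 - j318.3 Ω
Step 3 — Series combination: Z_total = R + C = 939 - j318.3 Ω = 991.5∠-18.7° Ω.
Step 4 — Source phasor: V = 5.52∠47.3° V = 3.743 + j4.057 V.
Step 5 — Ohm's law: I = V / Z_total = (3.743 + j4.057) / (939 - j318.3) = 0.002262 + j0.005087 A.
Step 6 — Convert to polar: |I| = 0.005567 A, ∠I = 66.0°.

I = 0.005567∠66.0° A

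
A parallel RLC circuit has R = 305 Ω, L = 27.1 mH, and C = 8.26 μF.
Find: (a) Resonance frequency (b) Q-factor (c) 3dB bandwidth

Step 1 — Resonance: ω₀ = 1/√(LC) = 1/√(0.0271·8.26e-06) = 2114 rad/s.
Step 2 — f₀ = ω₀/(2π) = 336.4 Hz.
Step 3 — Parallel Q: Q = R/(ω₀L) = 305/(2114·0.0271) = 5.325.
Step 4 — Bandwidth: Δω = ω₀/Q = 396.9 rad/s; BW = Δω/(2π) = 63.17 Hz.

(a) f₀ = 336.4 Hz  (b) Q = 5.325  (c) BW = 63.17 Hz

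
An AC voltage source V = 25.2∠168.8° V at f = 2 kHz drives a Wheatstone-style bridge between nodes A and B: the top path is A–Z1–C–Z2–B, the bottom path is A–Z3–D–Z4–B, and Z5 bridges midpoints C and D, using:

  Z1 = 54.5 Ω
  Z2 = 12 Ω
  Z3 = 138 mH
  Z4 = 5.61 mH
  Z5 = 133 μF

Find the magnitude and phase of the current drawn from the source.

Step 1 — Angular frequency: ω = 2π·f = 2π·2000 = 1.257e+04 rad/s.
Step 2 — Component impedances:
  Z1: Z = R = 54.5 Ω
  Z2: Z = R = 12 Ω
  Z3: Z = jωL = j·1.257e+04·0.138 = 0 + j1734 Ω
  Z4: Z = jωL = j·1.257e+04·0.00561 = 0 + j70.5 Ω
  Z5: Z = 1/(jωC) = -j/(ω·C) = 0 - j0.5983 Ω
Step 3 — Bridge requires nodal analysis (the Z5 bridge couples midpoints C and D, so the two paths cannot be reduced to a simple series/parallel combination). Setting node B to ground and injecting 1 A at node A, the 3-node admittance system at A, C, D solves to V_A = Z_AB = 66.1 + j3.707 Ω = 66.21∠3.2° Ω.
Step 4 — Source phasor: V = 25.2∠168.8° V = -24.72 + j4.895 V.
Step 5 — Ohm's law: I = V / Z_total = (-24.72 + j4.895) / (66.1 + j3.707) = -0.3686 + j0.09472 A.
Step 6 — Convert to polar: |I| = 0.3806 A, ∠I = 165.6°.

I = 0.3806∠165.6° A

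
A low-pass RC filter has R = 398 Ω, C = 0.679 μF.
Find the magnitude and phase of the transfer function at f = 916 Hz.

Step 1 — Angular frequency: ω = 2π·916 = 5755 rad/s.
Step 2 — Transfer function: H(jω) = 1/(1 + jωRC).
Step 3 — Denominator: 1 + jωRC = 1 + j·5755·398·6.79e-07 = 1 + j1.555.
Step 4 — H = 0.2925 - j0.4549.
Step 5 — Magnitude: |H| = 0.5408 (-5.3 dB); phase: φ = -57.3°.

|H| = 0.5408 (-5.3 dB), φ = -57.3°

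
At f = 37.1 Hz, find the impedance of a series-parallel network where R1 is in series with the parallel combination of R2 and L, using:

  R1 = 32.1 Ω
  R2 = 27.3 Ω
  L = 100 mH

Step 1 — Angular frequency: ω = 2π·f = 2π·37.1 = 233.1 rad/s.
Step 2 — Component impedances:
  R1: Z = R = 32.1 Ω
  R2: Z = R = 27.3 Ω
  L: Z = jωL = j·233.1·0.1 = 0 + j23.31 Ω
Step 3 — Parallel branch: R2 || L = 1/(1/R2 + 1/L) = 11.51 + j13.48 Ω.
Step 4 — Series with R1: Z_total = R1 + (R2 || L) = 43.61 + j13.48 Ω = 45.65∠17.2° Ω.

Z = 43.61 + j13.48 Ω = 45.65∠17.2° Ω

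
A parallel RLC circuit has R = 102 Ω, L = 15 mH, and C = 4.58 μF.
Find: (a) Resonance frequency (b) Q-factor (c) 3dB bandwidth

Step 1 — Resonance: ω₀ = 1/√(LC) = 1/√(0.015·4.58e-06) = 3815 rad/s.
Step 2 — f₀ = ω₀/(2π) = 607.2 Hz.
Step 3 — Parallel Q: Q = R/(ω₀L) = 102/(3815·0.015) = 1.782.
Step 4 — Bandwidth: Δω = ω₀/Q = 2141 rad/s; BW = Δω/(2π) = 340.7 Hz.

(a) f₀ = 607.2 Hz  (b) Q = 1.782  (c) BW = 340.7 Hz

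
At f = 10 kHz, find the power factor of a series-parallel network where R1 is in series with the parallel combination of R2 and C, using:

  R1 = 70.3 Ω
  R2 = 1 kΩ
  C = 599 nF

Step 1 — Angular frequency: ω = 2π·f = 2π·1e+04 = 6.283e+04 rad/s.
Step 2 — Component impedances:
  R1: Z = R = 70.3 Ω
  R2: Z = R = 1000 Ω
  C: Z = 1/(jωC) = -j/(ω·C) = 0 - j26.57 Ω
Step 3 — Parallel branch: R2 || C = 1/(1/R2 + 1/C) = 0.7055 - j26.55 Ω.
Step 4 — Series with R1: Z_total = R1 + (R2 || C) = 71.01 - j26.55 Ω = 75.81∠-20.5° Ω.
Step 5 — Power factor: PF = cos(φ) = Re(Z)/|Z| = 71.01/75.81 = 0.9367.
Step 6 — Type: Im(Z) = -26.55 ⇒ leading (phase φ = -20.5°).

PF = 0.9367 (leading, φ = -20.5°)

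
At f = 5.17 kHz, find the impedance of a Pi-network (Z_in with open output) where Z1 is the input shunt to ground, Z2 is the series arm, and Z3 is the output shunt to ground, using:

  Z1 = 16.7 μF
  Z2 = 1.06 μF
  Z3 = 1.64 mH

Step 1 — Angular frequency: ω = 2π·f = 2π·5170 = 3.248e+04 rad/s.
Step 2 — Component impedances:
  Z1: Z = 1/(jωC) = -j/(ω·C) = 0 - j1.843 Ω
  Z2: Z = 1/(jωC) = -j/(ω·C) = 0 - j29.04 Ω
  Z3: Z = jωL = j·3.248e+04·0.00164 = 0 + j53.27 Ω
Step 3 — With open output, the series arm Z2 and the output shunt Z3 appear in series to ground: Z2 + Z3 = 0 + j24.23 Ω.
Step 4 — Parallel with input shunt Z1: Z_in = Z1 || (Z2 + Z3) = 0 - j1.995 Ω = 1.995∠-90.0° Ω.

Z = 0 - j1.995 Ω = 1.995∠-90.0° Ω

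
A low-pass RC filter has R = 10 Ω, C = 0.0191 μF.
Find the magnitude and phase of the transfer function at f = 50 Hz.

Step 1 — Angular frequency: ω = 2π·50 = 314.2 rad/s.
Step 2 — Transfer function: H(jω) = 1/(1 + jωRC).
Step 3 — Denominator: 1 + jωRC = 1 + j·314.2·10·1.91e-08 = 1 + j6e-05.
Step 4 — H = 1 - j6e-05.
Step 5 — Magnitude: |H| = 1 (-0.0 dB); phase: φ = -0.0°.

|H| = 1 (-0.0 dB), φ = -0.0°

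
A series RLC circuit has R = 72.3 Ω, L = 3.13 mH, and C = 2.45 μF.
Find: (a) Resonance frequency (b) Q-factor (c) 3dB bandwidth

Step 1 — Resonance: ω₀ = 1/√(LC) = 1/√(0.00313·2.45e-06) = 1.142e+04 rad/s.
Step 2 — f₀ = ω₀/(2π) = 1817 Hz.
Step 3 — Series Q: Q = ω₀L/R = 1.142e+04·0.00313/72.3 = 0.4944.
Step 4 — Bandwidth: Δω = ω₀/Q = 2.31e+04 rad/s; BW = Δω/(2π) = 3676 Hz.

(a) f₀ = 1817 Hz  (b) Q = 0.4944  (c) BW = 3676 Hz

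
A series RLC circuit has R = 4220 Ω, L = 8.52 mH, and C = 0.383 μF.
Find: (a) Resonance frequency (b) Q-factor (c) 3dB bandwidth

Step 1 — Resonance: ω₀ = 1/√(LC) = 1/√(0.00852·3.83e-07) = 1.751e+04 rad/s.
Step 2 — f₀ = ω₀/(2π) = 2786 Hz.
Step 3 — Series Q: Q = ω₀L/R = 1.751e+04·0.00852/4220 = 0.03534.
Step 4 — Bandwidth: Δω = ω₀/Q = 4.953e+05 rad/s; BW = Δω/(2π) = 7.883e+04 Hz.

(a) f₀ = 2786 Hz  (b) Q = 0.03534  (c) BW = 7.883e+04 Hz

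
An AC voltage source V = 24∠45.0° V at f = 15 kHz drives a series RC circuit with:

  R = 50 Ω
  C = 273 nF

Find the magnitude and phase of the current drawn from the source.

Step 1 — Angular frequency: ω = 2π·f = 2π·1.5e+04 = 9.425e+04 rad/s.
Step 2 — Component impedances:
  R: Z = R = 50 Ω
  C: Z = 1/(jωC) = -j/(ω·C) = 0 - j38.87 Ω
Step 3 — Series combination: Z_total = R + C = 50 - j38.87 Ω = 63.33∠-37.9° Ω.
Step 4 — Source phasor: V = 24∠45.0° V = 16.97 + j16.97 V.
Step 5 — Ohm's law: I = V / Z_total = (16.97 + j16.97) / (50 - j38.87) = 0.04711 + j0.376 A.
Step 6 — Convert to polar: |I| = 0.379 A, ∠I = 82.9°.

I = 0.379∠82.9° A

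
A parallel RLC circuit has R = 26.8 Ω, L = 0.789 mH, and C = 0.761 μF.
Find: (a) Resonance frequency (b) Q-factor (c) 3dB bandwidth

Step 1 — Resonance: ω₀ = 1/√(LC) = 1/√(0.000789·7.61e-07) = 4.081e+04 rad/s.
Step 2 — f₀ = ω₀/(2π) = 6495 Hz.
Step 3 — Parallel Q: Q = R/(ω₀L) = 26.8/(4.081e+04·0.000789) = 0.8323.
Step 4 — Bandwidth: Δω = ω₀/Q = 4.903e+04 rad/s; BW = Δω/(2π) = 7804 Hz.

(a) f₀ = 6495 Hz  (b) Q = 0.8323  (c) BW = 7804 Hz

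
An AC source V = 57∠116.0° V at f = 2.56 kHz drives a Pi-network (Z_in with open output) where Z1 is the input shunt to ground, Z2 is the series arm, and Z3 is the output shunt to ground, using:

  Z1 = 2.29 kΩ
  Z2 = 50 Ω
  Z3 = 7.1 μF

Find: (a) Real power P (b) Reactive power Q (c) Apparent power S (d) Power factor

Step 1 — Angular frequency: ω = 2π·f = 2π·2560 = 1.608e+04 rad/s.
Step 2 — Component impedances:
  Z1: Z = R = 2290 Ω
  Z2: Z = R = 50 Ω
  Z3: Z = 1/(jωC) = -j/(ω·C) = 0 - j8.756 Ω
Step 3 — With open output, the series arm Z2 and the output shunt Z3 appear in series to ground: Z2 + Z3 = 50 - j8.756 Ω.
Step 4 — Parallel with input shunt Z1: Z_in = Z1 || (Z2 + Z3) = 48.96 - j8.386 Ω = 49.68∠-9.7° Ω.
Step 5 — Source phasor: V = 57∠116.0° V = -24.99 + j51.23 V.
Step 6 — Current: I = V / Z = -0.6699 + j0.9316 A = 1.147∠125.7° A.
Step 7 — Complex power: S = V·I* = 64.47 - j11.04 VA.
Step 8 — Real power: P = Re(S) = 64.47 W.
Step 9 — Reactive power: Q = Im(S) = -11.04 VAR.
Step 10 — Apparent power: |S| = 65.4 VA.
Step 11 — Power factor: PF = P/|S| = 0.9856 (leading).

(a) P = 64.47 W  (b) Q = -11.04 VAR  (c) S = 65.4 VA  (d) PF = 0.9856 (leading)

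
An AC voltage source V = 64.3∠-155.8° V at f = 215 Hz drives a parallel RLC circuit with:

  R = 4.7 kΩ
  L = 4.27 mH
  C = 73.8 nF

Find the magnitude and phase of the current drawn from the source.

Step 1 — Angular frequency: ω = 2π·f = 2π·215 = 1351 rad/s.
Step 2 — Component impedances:
  R: Z = R = 4700 Ω
  L: Z = jωL = j·1351·0.00427 = 0 + j5.768 Ω
  C: Z = 1/(jωC) = -j/(ω·C) = 0 - j1.003e+04 Ω
Step 3 — Parallel combination: 1/Z_total = 1/R + 1/L + 1/C; Z_total = 0.007088 + j5.772 Ω = 5.772∠89.9° Ω.
Step 4 — Source phasor: V = 64.3∠-155.8° V = -58.65 - j26.36 V.
Step 5 — Ohm's law: I = V / Z_total = (-58.65 - j26.36) / (0.007088 + j5.772) = -4.579 + j10.16 A.
Step 6 — Convert to polar: |I| = 11.14 A, ∠I = 114.3°.

I = 11.14∠114.3° A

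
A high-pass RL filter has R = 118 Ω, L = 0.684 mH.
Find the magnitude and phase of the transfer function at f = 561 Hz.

Step 1 — Angular frequency: ω = 2π·561 = 3525 rad/s.
Step 2 — Transfer function: H(jω) = jωL/(R + jωL).
Step 3 — Numerator jωL = j·2.411; denominator R + jωL = 118 + j2.411.
Step 4 — H = 0.0004173 + j0.02042.
Step 5 — Magnitude: |H| = 0.02043 (-33.8 dB); phase: φ = 88.8°.

|H| = 0.02043 (-33.8 dB), φ = 88.8°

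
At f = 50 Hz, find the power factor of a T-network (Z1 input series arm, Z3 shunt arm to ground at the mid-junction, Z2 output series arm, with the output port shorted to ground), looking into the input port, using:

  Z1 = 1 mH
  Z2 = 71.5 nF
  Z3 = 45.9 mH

Step 1 — Angular frequency: ω = 2π·f = 2π·50 = 314.2 rad/s.
Step 2 — Component impedances:
  Z1: Z = jωL = j·314.2·0.001 = 0 + j0.3142 Ω
  Z2: Z = 1/(jωC) = -j/(ω·C) = 0 - j4.452e+04 Ω
  Z3: Z = jωL = j·314.2·0.0459 = 0 + j14.42 Ω
Step 3 — With the output port shorted to ground, the output series arm Z2 runs from the junction to ground; the shunt arm Z3 also runs from the junction to ground. They appear in parallel: Z3 || Z2 = 0 + j14.42 Ω.
Step 4 — Series with input arm Z1: Z_in = Z1 + (Z3 || Z2) = 0 + j14.74 Ω = 14.74∠90.0° Ω.
Step 5 — Power factor: PF = cos(φ) = Re(Z)/|Z| = 0/14.74 = 0.
Step 6 — Type: Im(Z) = 14.74 ⇒ lagging (phase φ = 90.0°).

PF = 0 (lagging, φ = 90.0°)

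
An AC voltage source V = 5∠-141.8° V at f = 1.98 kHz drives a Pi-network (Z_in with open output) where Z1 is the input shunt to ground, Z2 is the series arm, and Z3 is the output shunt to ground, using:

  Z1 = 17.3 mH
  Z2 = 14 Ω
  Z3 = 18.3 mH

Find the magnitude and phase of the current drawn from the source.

Step 1 — Angular frequency: ω = 2π·f = 2π·1980 = 1.244e+04 rad/s.
Step 2 — Component impedances:
  Z1: Z = jωL = j·1.244e+04·0.0173 = 0 + j215.2 Ω
  Z2: Z = R = 14 Ω
  Z3: Z = jωL = j·1.244e+04·0.0183 = 0 + j227.7 Ω
Step 3 — With open output, the series arm Z2 and the output shunt Z3 appear in series to ground: Z2 + Z3 = 14 + j227.7 Ω.
Step 4 — Parallel with input shunt Z1: Z_in = Z1 || (Z2 + Z3) = 3.303 + j110.7 Ω = 110.8∠88.3° Ω.
Step 5 — Source phasor: V = 5∠-141.8° V = -3.929 - j3.092 V.
Step 6 — Ohm's law: I = V / Z_total = (-3.929 - j3.092) / (3.303 + j110.7) = -0.02895 + j0.03462 A.
Step 7 — Convert to polar: |I| = 0.04513 A, ∠I = 129.9°.

I = 0.04513∠129.9° A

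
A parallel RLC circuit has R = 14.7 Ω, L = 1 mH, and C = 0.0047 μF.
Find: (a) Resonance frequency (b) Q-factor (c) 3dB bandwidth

Step 1 — Resonance: ω₀ = 1/√(LC) = 1/√(0.001·4.7e-09) = 4.613e+05 rad/s.
Step 2 — f₀ = ω₀/(2π) = 7.341e+04 Hz.
Step 3 — Parallel Q: Q = R/(ω₀L) = 14.7/(4.613e+05·0.001) = 0.03187.
Step 4 — Bandwidth: Δω = ω₀/Q = 1.447e+07 rad/s; BW = Δω/(2π) = 2.304e+06 Hz.

(a) f₀ = 7.341e+04 Hz  (b) Q = 0.03187  (c) BW = 2.304e+06 Hz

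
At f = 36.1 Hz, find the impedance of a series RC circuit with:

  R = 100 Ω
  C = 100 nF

Step 1 — Angular frequency: ω = 2π·f = 2π·36.1 = 226.8 rad/s.
Step 2 — Component impedances:
  R: Z = R = 100 Ω
  C: Z = 1/(jωC) = -j/(ω·C) = 0 - j4.409e+04 Ω
Step 3 — Series combination: Z_total = R + C = 100 - j4.409e+04 Ω = 4.409e+04∠-89.9° Ω.

Z = 100 - j4.409e+04 Ω = 4.409e+04∠-89.9° Ω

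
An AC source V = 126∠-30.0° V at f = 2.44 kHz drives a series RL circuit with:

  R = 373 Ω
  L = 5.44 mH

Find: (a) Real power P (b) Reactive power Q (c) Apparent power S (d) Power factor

Step 1 — Angular frequency: ω = 2π·f = 2π·2440 = 1.533e+04 rad/s.
Step 2 — Component impedances:
  R: Z = R = 373 Ω
  L: Z = jωL = j·1.533e+04·0.00544 = 0 + j83.4 Ω
Step 3 — Series combination: Z_total = R + L = 373 + j83.4 Ω = 382.2∠12.6° Ω.
Step 4 — Source phasor: V = 126∠-30.0° V = 109.1 - j63 V.
Step 5 — Current: I = V / Z = 0.2426 - j0.2232 A = 0.3297∠-42.6° A.
Step 6 — Complex power: S = V·I* = 40.54 + j9.064 VA.
Step 7 — Real power: P = Re(S) = 40.54 W.
Step 8 — Reactive power: Q = Im(S) = 9.064 VAR.
Step 9 — Apparent power: |S| = 41.54 VA.
Step 10 — Power factor: PF = P/|S| = 0.9759 (lagging).

(a) P = 40.54 W  (b) Q = 9.064 VAR  (c) S = 41.54 VA  (d) PF = 0.9759 (lagging)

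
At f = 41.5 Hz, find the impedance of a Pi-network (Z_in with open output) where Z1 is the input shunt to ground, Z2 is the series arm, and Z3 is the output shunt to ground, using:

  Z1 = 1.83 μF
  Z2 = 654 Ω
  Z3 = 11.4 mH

Step 1 — Angular frequency: ω = 2π·f = 2π·41.5 = 260.8 rad/s.
Step 2 — Component impedances:
  Z1: Z = 1/(jωC) = -j/(ω·C) = 0 - j2096 Ω
  Z2: Z = R = 654 Ω
  Z3: Z = jωL = j·260.8·0.0114 = 0 + j2.973 Ω
Step 3 — With open output, the series arm Z2 and the output shunt Z3 appear in series to ground: Z2 + Z3 = 654 + j2.973 Ω.
Step 4 — Parallel with input shunt Z1: Z_in = Z1 || (Z2 + Z3) = 597.5 - j183.8 Ω = 625.1∠-17.1° Ω.

Z = 597.5 - j183.8 Ω = 625.1∠-17.1° Ω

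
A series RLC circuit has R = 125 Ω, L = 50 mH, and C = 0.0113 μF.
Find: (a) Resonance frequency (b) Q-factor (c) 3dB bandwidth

Step 1 — Resonance condition Im(Z)=0 gives ω₀ = 1/√(LC).
Step 2 — ω₀ = 1/√(0.05·1.13e-08) = 4.207e+04 rad/s.
Step 3 — f₀ = ω₀/(2π) = 6696 Hz.
Step 4 — Series Q: Q = ω₀L/R = 4.207e+04·0.05/125 = 16.83.
Step 5 — 3dB bandwidth: Δω = ω₀/Q = 2500 rad/s; BW = Δω/(2π) = 397.9 Hz.

(a) f₀ = 6696 Hz  (b) Q = 16.83  (c) BW = 397.9 Hz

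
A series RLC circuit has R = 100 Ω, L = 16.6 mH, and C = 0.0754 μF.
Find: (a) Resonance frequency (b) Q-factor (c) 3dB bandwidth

Step 1 — Resonance condition Im(Z)=0 gives ω₀ = 1/√(LC).
Step 2 — ω₀ = 1/√(0.0166·7.54e-08) = 2.827e+04 rad/s.
Step 3 — f₀ = ω₀/(2π) = 4499 Hz.
Step 4 — Series Q: Q = ω₀L/R = 2.827e+04·0.0166/100 = 4.692.
Step 5 — 3dB bandwidth: Δω = ω₀/Q = 6024 rad/s; BW = Δω/(2π) = 958.8 Hz.

(a) f₀ = 4499 Hz  (b) Q = 4.692  (c) BW = 958.8 Hz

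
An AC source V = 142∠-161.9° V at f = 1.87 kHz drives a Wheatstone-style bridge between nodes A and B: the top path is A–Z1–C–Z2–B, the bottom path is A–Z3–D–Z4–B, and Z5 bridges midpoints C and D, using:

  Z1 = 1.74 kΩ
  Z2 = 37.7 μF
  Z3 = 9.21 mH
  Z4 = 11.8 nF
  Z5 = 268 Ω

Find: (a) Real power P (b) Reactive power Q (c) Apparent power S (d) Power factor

Step 1 — Angular frequency: ω = 2π·f = 2π·1870 = 1.175e+04 rad/s.
Step 2 — Component impedances:
  Z1: Z = R = 1740 Ω
  Z2: Z = 1/(jωC) = -j/(ω·C) = 0 - j2.258 Ω
  Z3: Z = jωL = j·1.175e+04·0.00921 = 0 + j108.2 Ω
  Z4: Z = 1/(jωC) = -j/(ω·C) = 0 - j7213 Ω
  Z5: Z = R = 268 Ω
Step 3 — Bridge requires nodal analysis (the Z5 bridge couples midpoints C and D, so the two paths cannot be reduced to a simple series/parallel combination). Setting node B to ground and injecting 1 A at node A, the 3-node admittance system at A, C, D solves to V_A = Z_AB = 235.4 + j71.4 Ω = 246∠16.9° Ω.
Step 4 — Source phasor: V = 142∠-161.9° V = -135 - j44.12 V.
Step 5 — Current: I = V / Z = -0.5771 - j0.01237 A = 0.5772∠-178.8° A.
Step 6 — Complex power: S = V·I* = 78.44 + j23.79 VA.
Step 7 — Real power: P = Re(S) = 78.44 W.
Step 8 — Reactive power: Q = Im(S) = 23.79 VAR.
Step 9 — Apparent power: |S| = 81.97 VA.
Step 10 — Power factor: PF = P/|S| = 0.957 (lagging).

(a) P = 78.44 W  (b) Q = 23.79 VAR  (c) S = 81.97 VA  (d) PF = 0.957 (lagging)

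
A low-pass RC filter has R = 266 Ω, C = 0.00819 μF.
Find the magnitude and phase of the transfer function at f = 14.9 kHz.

Step 1 — Angular frequency: ω = 2π·1.49e+04 = 9.362e+04 rad/s.
Step 2 — Transfer function: H(jω) = 1/(1 + jωRC).
Step 3 — Denominator: 1 + jωRC = 1 + j·9.362e+04·266·8.19e-09 = 1 + j0.204.
Step 4 — H = 0.9601 - j0.1958.
Step 5 — Magnitude: |H| = 0.9798 (-0.2 dB); phase: φ = -11.5°.

|H| = 0.9798 (-0.2 dB), φ = -11.5°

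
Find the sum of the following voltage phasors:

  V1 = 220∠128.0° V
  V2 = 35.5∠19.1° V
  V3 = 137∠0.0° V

Step 1 — Convert each phasor to rectangular form:
  V1 = 220·(cos(128.0°) + j·sin(128.0°)) = -135.4 + j173.4 V
  V2 = 35.5·(cos(19.1°) + j·sin(19.1°)) = 33.55 + j11.62 V
  V3 = 137·(cos(0.0°) + j·sin(0.0°)) = 137 V
Step 2 — Sum components: V_total = 35.1 + j185 V.
Step 3 — Convert to polar: |V_total| = 188.3 V, ∠V_total = 79.3°.

V_total = 188.3∠79.3° V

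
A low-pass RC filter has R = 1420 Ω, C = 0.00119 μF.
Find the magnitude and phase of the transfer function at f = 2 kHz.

Step 1 — Angular frequency: ω = 2π·2000 = 1.257e+04 rad/s.
Step 2 — Transfer function: H(jω) = 1/(1 + jωRC).
Step 3 — Denominator: 1 + jωRC = 1 + j·1.257e+04·1420·1.19e-09 = 1 + j0.02123.
Step 4 — H = 0.9995 - j0.02123.
Step 5 — Magnitude: |H| = 0.9998 (-0.0 dB); phase: φ = -1.2°.

|H| = 0.9998 (-0.0 dB), φ = -1.2°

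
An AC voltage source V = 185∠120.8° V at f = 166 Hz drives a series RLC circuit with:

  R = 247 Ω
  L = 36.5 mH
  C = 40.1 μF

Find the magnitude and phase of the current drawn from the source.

Step 1 — Angular frequency: ω = 2π·f = 2π·166 = 1043 rad/s.
Step 2 — Component impedances:
  R: Z = R = 247 Ω
  L: Z = jωL = j·1043·0.0365 = 0 + j38.07 Ω
  C: Z = 1/(jωC) = -j/(ω·C) = 0 - j23.91 Ω
Step 3 — Series combination: Z_total = R + L + C = 247 + j14.16 Ω = 247.4∠3.3° Ω.
Step 4 — Source phasor: V = 185∠120.8° V = -94.73 + j158.9 V.
Step 5 — Ohm's law: I = V / Z_total = (-94.73 + j158.9) / (247 + j14.16) = -0.3455 + j0.6632 A.
Step 6 — Convert to polar: |I| = 0.7478 A, ∠I = 117.5°.

I = 0.7478∠117.5° A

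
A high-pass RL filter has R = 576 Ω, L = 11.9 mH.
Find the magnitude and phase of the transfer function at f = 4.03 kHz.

Step 1 — Angular frequency: ω = 2π·4030 = 2.532e+04 rad/s.
Step 2 — Transfer function: H(jω) = jωL/(R + jωL).
Step 3 — Numerator jωL = j·301.3; denominator R + jωL = 576 + j301.3.
Step 4 — H = 0.2149 + j0.4107.
Step 5 — Magnitude: |H| = 0.4635 (-6.7 dB); phase: φ = 62.4°.

|H| = 0.4635 (-6.7 dB), φ = 62.4°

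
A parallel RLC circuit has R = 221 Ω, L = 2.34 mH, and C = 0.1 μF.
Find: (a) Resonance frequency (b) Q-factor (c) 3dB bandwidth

Step 1 — Resonance: ω₀ = 1/√(LC) = 1/√(0.00234·1e-07) = 6.537e+04 rad/s.
Step 2 — f₀ = ω₀/(2π) = 1.04e+04 Hz.
Step 3 — Parallel Q: Q = R/(ω₀L) = 221/(6.537e+04·0.00234) = 1.445.
Step 4 — Bandwidth: Δω = ω₀/Q = 4.525e+04 rad/s; BW = Δω/(2π) = 7202 Hz.

(a) f₀ = 1.04e+04 Hz  (b) Q = 1.445  (c) BW = 7202 Hz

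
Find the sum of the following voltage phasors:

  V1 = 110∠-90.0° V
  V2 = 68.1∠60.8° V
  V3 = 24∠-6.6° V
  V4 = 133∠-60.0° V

Step 1 — Convert each phasor to rectangular form:
  V1 = 110·(cos(-90.0°) + j·sin(-90.0°)) = 0 - j110 V
  V2 = 68.1·(cos(60.8°) + j·sin(60.8°)) = 33.22 + j59.45 V
  V3 = 24·(cos(-6.6°) + j·sin(-6.6°)) = 23.84 - j2.758 V
  V4 = 133·(cos(-60.0°) + j·sin(-60.0°)) = 66.5 - j115.2 V
Step 2 — Sum components: V_total = 123.6 - j168.5 V.
Step 3 — Convert to polar: |V_total| = 208.9 V, ∠V_total = -53.7°.

V_total = 208.9∠-53.7° V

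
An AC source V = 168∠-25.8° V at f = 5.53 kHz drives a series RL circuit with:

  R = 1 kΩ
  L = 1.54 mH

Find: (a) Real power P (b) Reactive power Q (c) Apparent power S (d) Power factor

Step 1 — Angular frequency: ω = 2π·f = 2π·5530 = 3.475e+04 rad/s.
Step 2 — Component impedances:
  R: Z = R = 1000 Ω
  L: Z = jωL = j·3.475e+04·0.00154 = 0 + j53.51 Ω
Step 3 — Series combination: Z_total = R + L = 1000 + j53.51 Ω = 1001∠3.1° Ω.
Step 4 — Source phasor: V = 168∠-25.8° V = 151.3 - j73.12 V.
Step 5 — Current: I = V / Z = 0.1469 - j0.08098 A = 0.1678∠-28.9° A.
Step 6 — Complex power: S = V·I* = 28.14 + j1.506 VA.
Step 7 — Real power: P = Re(S) = 28.14 W.
Step 8 — Reactive power: Q = Im(S) = 1.506 VAR.
Step 9 — Apparent power: |S| = 28.18 VA.
Step 10 — Power factor: PF = P/|S| = 0.9986 (lagging).

(a) P = 28.14 W  (b) Q = 1.506 VAR  (c) S = 28.18 VA  (d) PF = 0.9986 (lagging)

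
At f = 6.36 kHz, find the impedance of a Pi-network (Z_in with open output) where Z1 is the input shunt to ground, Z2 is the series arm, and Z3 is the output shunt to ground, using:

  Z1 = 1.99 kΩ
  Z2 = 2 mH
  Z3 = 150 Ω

Step 1 — Angular frequency: ω = 2π·f = 2π·6360 = 3.996e+04 rad/s.
Step 2 — Component impedances:
  Z1: Z = R = 1990 Ω
  Z2: Z = jωL = j·3.996e+04·0.002 = 0 + j79.92 Ω
  Z3: Z = R = 150 Ω
Step 3 — With open output, the series arm Z2 and the output shunt Z3 appear in series to ground: Z2 + Z3 = 150 + j79.92 Ω.
Step 4 — Parallel with input shunt Z1: Z_in = Z1 || (Z2 + Z3) = 142.1 + j69.01 Ω = 157.9∠25.9° Ω.

Z = 142.1 + j69.01 Ω = 157.9∠25.9° Ω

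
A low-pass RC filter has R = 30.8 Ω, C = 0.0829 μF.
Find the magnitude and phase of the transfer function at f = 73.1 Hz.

Step 1 — Angular frequency: ω = 2π·73.1 = 459.3 rad/s.
Step 2 — Transfer function: H(jω) = 1/(1 + jωRC).
Step 3 — Denominator: 1 + jωRC = 1 + j·459.3·30.8·8.29e-08 = 1 + j0.001173.
Step 4 — H = 1 - j0.001173.
Step 5 — Magnitude: |H| = 1 (-0.0 dB); phase: φ = -0.1°.

|H| = 1 (-0.0 dB), φ = -0.1°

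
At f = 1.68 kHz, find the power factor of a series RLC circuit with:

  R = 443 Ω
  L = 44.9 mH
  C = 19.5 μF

Step 1 — Angular frequency: ω = 2π·f = 2π·1680 = 1.056e+04 rad/s.
Step 2 — Component impedances:
  R: Z = R = 443 Ω
  L: Z = jωL = j·1.056e+04·0.0449 = 0 + j474 Ω
  C: Z = 1/(jωC) = -j/(ω·C) = 0 - j4.858 Ω
Step 3 — Series combination: Z_total = R + L + C = 443 + j469.1 Ω = 645.2∠46.6° Ω.
Step 4 — Power factor: PF = cos(φ) = Re(Z)/|Z| = 443/645.2 = 0.6866.
Step 5 — Type: Im(Z) = 469.1 ⇒ lagging (phase φ = 46.6°).

PF = 0.6866 (lagging, φ = 46.6°)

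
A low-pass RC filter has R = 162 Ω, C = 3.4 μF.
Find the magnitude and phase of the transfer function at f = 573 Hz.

Step 1 — Angular frequency: ω = 2π·573 = 3600 rad/s.
Step 2 — Transfer function: H(jω) = 1/(1 + jωRC).
Step 3 — Denominator: 1 + jωRC = 1 + j·3600·162·3.4e-06 = 1 + j1.983.
Step 4 — H = 0.2027 - j0.402.
Step 5 — Magnitude: |H| = 0.4503 (-6.9 dB); phase: φ = -63.2°.

|H| = 0.4503 (-6.9 dB), φ = -63.2°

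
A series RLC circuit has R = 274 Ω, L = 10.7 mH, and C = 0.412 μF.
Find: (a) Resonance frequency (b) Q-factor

Step 1 — Resonance condition Im(Z)=0 gives ω₀ = 1/√(LC).
Step 2 — ω₀ = 1/√(0.0107·4.12e-07) = 1.506e+04 rad/s.
Step 3 — f₀ = ω₀/(2π) = 2397 Hz.
Step 4 — Series Q: Q = ω₀L/R = 1.506e+04·0.0107/274 = 0.5882.

(a) f₀ = 2397 Hz  (b) Q = 0.5882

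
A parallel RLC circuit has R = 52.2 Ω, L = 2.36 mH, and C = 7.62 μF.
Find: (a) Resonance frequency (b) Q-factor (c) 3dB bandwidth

Step 1 — Resonance: ω₀ = 1/√(LC) = 1/√(0.00236·7.62e-06) = 7457 rad/s.
Step 2 — f₀ = ω₀/(2π) = 1187 Hz.
Step 3 — Parallel Q: Q = R/(ω₀L) = 52.2/(7457·0.00236) = 2.966.
Step 4 — Bandwidth: Δω = ω₀/Q = 2514 rad/s; BW = Δω/(2π) = 400.1 Hz.

(a) f₀ = 1187 Hz  (b) Q = 2.966  (c) BW = 400.1 Hz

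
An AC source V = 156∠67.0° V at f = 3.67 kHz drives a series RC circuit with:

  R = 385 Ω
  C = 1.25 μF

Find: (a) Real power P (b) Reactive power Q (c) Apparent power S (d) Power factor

Step 1 — Angular frequency: ω = 2π·f = 2π·3670 = 2.306e+04 rad/s.
Step 2 — Component impedances:
  R: Z = R = 385 Ω
  C: Z = 1/(jωC) = -j/(ω·C) = 0 - j34.69 Ω
Step 3 — Series combination: Z_total = R + C = 385 - j34.69 Ω = 386.6∠-5.1° Ω.
Step 4 — Source phasor: V = 156∠67.0° V = 60.95 + j143.6 V.
Step 5 — Current: I = V / Z = 0.1237 + j0.3841 A = 0.4036∠72.1° A.
Step 6 — Complex power: S = V·I* = 62.7 - j5.65 VA.
Step 7 — Real power: P = Re(S) = 62.7 W.
Step 8 — Reactive power: Q = Im(S) = -5.65 VAR.
Step 9 — Apparent power: |S| = 62.96 VA.
Step 10 — Power factor: PF = P/|S| = 0.996 (leading).

(a) P = 62.7 W  (b) Q = -5.65 VAR  (c) S = 62.96 VA  (d) PF = 0.996 (leading)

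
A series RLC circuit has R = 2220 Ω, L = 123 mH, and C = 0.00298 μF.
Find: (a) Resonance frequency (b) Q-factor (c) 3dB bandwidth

Step 1 — Resonance: ω₀ = 1/√(LC) = 1/√(0.123·2.98e-09) = 5.223e+04 rad/s.
Step 2 — f₀ = ω₀/(2π) = 8313 Hz.
Step 3 — Series Q: Q = ω₀L/R = 5.223e+04·0.123/2220 = 2.894.
Step 4 — Bandwidth: Δω = ω₀/Q = 1.805e+04 rad/s; BW = Δω/(2π) = 2873 Hz.

(a) f₀ = 8313 Hz  (b) Q = 2.894  (c) BW = 2873 Hz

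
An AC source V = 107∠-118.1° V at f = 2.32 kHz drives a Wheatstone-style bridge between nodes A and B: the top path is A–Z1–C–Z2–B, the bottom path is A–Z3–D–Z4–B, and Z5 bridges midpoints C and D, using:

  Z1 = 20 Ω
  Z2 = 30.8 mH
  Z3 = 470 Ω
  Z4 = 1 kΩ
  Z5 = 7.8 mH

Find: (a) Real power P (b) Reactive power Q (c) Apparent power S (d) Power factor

Step 1 — Angular frequency: ω = 2π·f = 2π·2320 = 1.458e+04 rad/s.
Step 2 — Component impedances:
  Z1: Z = R = 20 Ω
  Z2: Z = jωL = j·1.458e+04·0.0308 = 0 + j449 Ω
  Z3: Z = R = 470 Ω
  Z4: Z = R = 1000 Ω
  Z5: Z = jωL = j·1.458e+04·0.0078 = 0 + j113.7 Ω
Step 3 — Bridge requires nodal analysis (the Z5 bridge couples midpoints C and D, so the two paths cannot be reduced to a simple series/parallel combination). Setting node B to ground and injecting 1 A at node A, the 3-node admittance system at A, C, D solves to V_A = Z_AB = 173.7 + j364.3 Ω = 403.6∠64.5° Ω.
Step 4 — Source phasor: V = 107∠-118.1° V = -50.4 - j94.39 V.
Step 5 — Current: I = V / Z = -0.2648 + j0.01209 A = 0.2651∠177.4° A.
Step 6 — Complex power: S = V·I* = 12.21 + j25.61 VA.
Step 7 — Real power: P = Re(S) = 12.21 W.
Step 8 — Reactive power: Q = Im(S) = 25.61 VAR.
Step 9 — Apparent power: |S| = 28.37 VA.
Step 10 — Power factor: PF = P/|S| = 0.4303 (lagging).

(a) P = 12.21 W  (b) Q = 25.61 VAR  (c) S = 28.37 VA  (d) PF = 0.4303 (lagging)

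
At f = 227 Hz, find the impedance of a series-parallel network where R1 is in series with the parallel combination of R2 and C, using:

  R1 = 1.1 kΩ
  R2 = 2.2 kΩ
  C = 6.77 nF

Step 1 — Angular frequency: ω = 2π·f = 2π·227 = 1426 rad/s.
Step 2 — Component impedances:
  R1: Z = R = 1100 Ω
  R2: Z = R = 2200 Ω
  C: Z = 1/(jωC) = -j/(ω·C) = 0 - j1.036e+05 Ω
Step 3 — Parallel branch: R2 || C = 1/(1/R2 + 1/C) = 2199 - j46.71 Ω.
Step 4 — Series with R1: Z_total = R1 + (R2 || C) = 3299 - j46.71 Ω = 3299∠-0.8° Ω.

Z = 3299 - j46.71 Ω = 3299∠-0.8° Ω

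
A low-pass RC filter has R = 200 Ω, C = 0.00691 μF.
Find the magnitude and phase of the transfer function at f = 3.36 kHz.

Step 1 — Angular frequency: ω = 2π·3360 = 2.111e+04 rad/s.
Step 2 — Transfer function: H(jω) = 1/(1 + jωRC).
Step 3 — Denominator: 1 + jωRC = 1 + j·2.111e+04·200·6.91e-09 = 1 + j0.02918.
Step 4 — H = 0.9991 - j0.02915.
Step 5 — Magnitude: |H| = 0.9996 (-0.0 dB); phase: φ = -1.7°.

|H| = 0.9996 (-0.0 dB), φ = -1.7°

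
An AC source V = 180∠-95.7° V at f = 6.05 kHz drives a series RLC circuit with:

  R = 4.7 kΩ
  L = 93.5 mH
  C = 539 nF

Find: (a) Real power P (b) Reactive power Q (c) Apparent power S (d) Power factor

Step 1 — Angular frequency: ω = 2π·f = 2π·6050 = 3.801e+04 rad/s.
Step 2 — Component impedances:
  R: Z = R = 4700 Ω
  L: Z = jωL = j·3.801e+04·0.0935 = 0 + j3554 Ω
  C: Z = 1/(jωC) = -j/(ω·C) = 0 - j48.81 Ω
Step 3 — Series combination: Z_total = R + L + C = 4700 + j3505 Ω = 5863∠36.7° Ω.
Step 4 — Source phasor: V = 180∠-95.7° V = -17.88 - j179.1 V.
Step 5 — Current: I = V / Z = -0.02071 - j0.02266 A = 0.0307∠-132.4° A.
Step 6 — Complex power: S = V·I* = 4.43 + j3.304 VA.
Step 7 — Real power: P = Re(S) = 4.43 W.
Step 8 — Reactive power: Q = Im(S) = 3.304 VAR.
Step 9 — Apparent power: |S| = 5.526 VA.
Step 10 — Power factor: PF = P/|S| = 0.8016 (lagging).

(a) P = 4.43 W  (b) Q = 3.304 VAR  (c) S = 5.526 VA  (d) PF = 0.8016 (lagging)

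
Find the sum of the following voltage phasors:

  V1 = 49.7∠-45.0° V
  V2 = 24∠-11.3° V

Step 1 — Convert each phasor to rectangular form:
  V1 = 49.7·(cos(-45.0°) + j·sin(-45.0°)) = 35.14 - j35.14 V
  V2 = 24·(cos(-11.3°) + j·sin(-11.3°)) = 23.53 - j4.703 V
Step 2 — Sum components: V_total = 58.68 - j39.85 V.
Step 3 — Convert to polar: |V_total| = 70.93 V, ∠V_total = -34.2°.

V_total = 70.93∠-34.2° V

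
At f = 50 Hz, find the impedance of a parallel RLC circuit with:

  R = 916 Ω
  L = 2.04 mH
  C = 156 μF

Step 1 — Angular frequency: ω = 2π·f = 2π·50 = 314.2 rad/s.
Step 2 — Component impedances:
  R: Z = R = 916 Ω
  L: Z = jωL = j·314.2·0.00204 = 0 + j0.6409 Ω
  C: Z = 1/(jωC) = -j/(ω·C) = 0 - j20.4 Ω
Step 3 — Parallel combination: 1/Z_total = 1/R + 1/L + 1/C; Z_total = 0.000478 + j0.6617 Ω = 0.6617∠90.0° Ω.

Z = 0.000478 + j0.6617 Ω = 0.6617∠90.0° Ω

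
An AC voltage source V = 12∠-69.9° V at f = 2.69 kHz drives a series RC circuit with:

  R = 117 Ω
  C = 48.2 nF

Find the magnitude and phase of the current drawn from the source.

Step 1 — Angular frequency: ω = 2π·f = 2π·2690 = 1.69e+04 rad/s.
Step 2 — Component impedances:
  R: Z = R = 117 Ω
  C: Z = 1/(jωC) = -j/(ω·C) = 0 - j1227 Ω
Step 3 — Series combination: Z_total = R + C = 117 - j1227 Ω = 1233∠-84.6° Ω.
Step 4 — Source phasor: V = 12∠-69.9° V = 4.124 - j11.27 V.
Step 5 — Ohm's law: I = V / Z_total = (4.124 - j11.27) / (117 - j1227) = 0.009415 + j0.002462 A.
Step 6 — Convert to polar: |I| = 0.009732 A, ∠I = 14.7°.

I = 0.009732∠14.7° A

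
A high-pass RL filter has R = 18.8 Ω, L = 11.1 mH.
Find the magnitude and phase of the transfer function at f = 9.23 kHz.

Step 1 — Angular frequency: ω = 2π·9230 = 5.799e+04 rad/s.
Step 2 — Transfer function: H(jω) = jωL/(R + jωL).
Step 3 — Numerator jωL = j·643.7; denominator R + jωL = 18.8 + j643.7.
Step 4 — H = 0.9991 + j0.02918.
Step 5 — Magnitude: |H| = 0.9996 (-0.0 dB); phase: φ = 1.7°.

|H| = 0.9996 (-0.0 dB), φ = 1.7°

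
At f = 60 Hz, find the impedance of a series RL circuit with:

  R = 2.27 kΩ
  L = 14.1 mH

Step 1 — Angular frequency: ω = 2π·f = 2π·60 = 377 rad/s.
Step 2 — Component impedances:
  R: Z = R = 2270 Ω
  L: Z = jωL = j·377·0.0141 = 0 + j5.316 Ω
Step 3 — Series combination: Z_total = R + L = 2270 + j5.316 Ω = 2270∠0.1° Ω.

Z = 2270 + j5.316 Ω = 2270∠0.1° Ω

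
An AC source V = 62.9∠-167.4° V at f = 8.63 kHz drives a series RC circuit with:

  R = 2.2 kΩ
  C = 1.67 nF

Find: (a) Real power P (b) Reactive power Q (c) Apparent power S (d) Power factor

Step 1 — Angular frequency: ω = 2π·f = 2π·8630 = 5.422e+04 rad/s.
Step 2 — Component impedances:
  R: Z = R = 2200 Ω
  C: Z = 1/(jωC) = -j/(ω·C) = 0 - j1.104e+04 Ω
Step 3 — Series combination: Z_total = R + C = 2200 - j1.104e+04 Ω = 1.126e+04∠-78.7° Ω.
Step 4 — Source phasor: V = 62.9∠-167.4° V = -61.39 - j13.72 V.
Step 5 — Current: I = V / Z = 0.00013 - j0.005585 A = 0.005586∠-88.7° A.
Step 6 — Complex power: S = V·I* = 0.06865 - j0.3446 VA.
Step 7 — Real power: P = Re(S) = 0.06865 W.
Step 8 — Reactive power: Q = Im(S) = -0.3446 VAR.
Step 9 — Apparent power: |S| = 0.3514 VA.
Step 10 — Power factor: PF = P/|S| = 0.1954 (leading).

(a) P = 0.06865 W  (b) Q = -0.3446 VAR  (c) S = 0.3514 VA  (d) PF = 0.1954 (leading)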